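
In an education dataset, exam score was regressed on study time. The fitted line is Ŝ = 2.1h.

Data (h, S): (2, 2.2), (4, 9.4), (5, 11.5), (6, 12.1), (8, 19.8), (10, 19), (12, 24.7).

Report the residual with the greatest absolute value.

h=2: Ŝ = 2.1·2 = 4.2; e = 2.2 − 4.2 = -2
h=4: Ŝ = 2.1·4 = 8.4; e = 9.4 − 8.4 = 1
h=5: Ŝ = 2.1·5 = 10.5; e = 11.5 − 10.5 = 1
h=6: Ŝ = 2.1·6 = 12.6; e = 12.1 − 12.6 = -0.5
h=8: Ŝ = 2.1·8 = 16.8; e = 19.8 − 16.8 = 3
h=10: Ŝ = 2.1·10 = 21; e = 19 − 21 = -2
h=12: Ŝ = 2.1·12 = 25.2; e = 24.7 − 25.2 = -0.5
Largest |e| is 3 at h = 8, residual 3.

e = 3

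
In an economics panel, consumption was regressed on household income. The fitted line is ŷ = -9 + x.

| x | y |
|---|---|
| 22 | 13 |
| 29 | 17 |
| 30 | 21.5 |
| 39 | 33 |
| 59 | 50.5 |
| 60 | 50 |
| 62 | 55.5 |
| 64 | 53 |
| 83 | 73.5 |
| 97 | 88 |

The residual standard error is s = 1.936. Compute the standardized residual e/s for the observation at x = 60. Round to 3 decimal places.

-0.517

ŷ = -9 + 60 = 51
e = 50 − 51 = -1
e/s = -1 / 1.936 = -0.517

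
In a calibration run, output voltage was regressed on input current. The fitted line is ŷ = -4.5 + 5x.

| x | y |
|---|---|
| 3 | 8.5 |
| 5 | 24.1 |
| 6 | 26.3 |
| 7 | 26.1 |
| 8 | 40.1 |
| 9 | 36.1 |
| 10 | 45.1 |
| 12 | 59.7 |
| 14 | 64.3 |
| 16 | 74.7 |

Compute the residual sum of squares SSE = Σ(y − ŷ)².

x=3: ŷ = -4.5 + 5·3 = 10.5; r = 8.5 − 10.5 = -2
x=5: ŷ = -4.5 + 5·5 = 20.5; r = 24.1 − 20.5 = 3.6
x=6: ŷ = -4.5 + 5·6 = 25.5; r = 26.3 − 25.5 = 0.8
x=7: ŷ = -4.5 + 5·7 = 30.5; r = 26.1 − 30.5 = -4.4
x=8: ŷ = -4.5 + 5·8 = 35.5; r = 40.1 − 35.5 = 4.6
x=9: ŷ = -4.5 + 5·9 = 40.5; r = 36.1 − 40.5 = -4.4
x=10: ŷ = -4.5 + 5·10 = 45.5; r = 45.1 − 45.5 = -0.4
x=12: ŷ = -4.5 + 5·12 = 55.5; r = 59.7 − 55.5 = 4.2
x=14: ŷ = -4.5 + 5·14 = 65.5; r = 64.3 − 65.5 = -1.2
x=16: ŷ = -4.5 + 5·16 = 75.5; r = 74.7 − 75.5 = -0.8
SSE = 4 + 12.96 + 0.64 + 19.36 + 21.16 + 19.36 + 0.16 + 17.64 + 1.44 + 0.64 = 97.36

SSE = 97.36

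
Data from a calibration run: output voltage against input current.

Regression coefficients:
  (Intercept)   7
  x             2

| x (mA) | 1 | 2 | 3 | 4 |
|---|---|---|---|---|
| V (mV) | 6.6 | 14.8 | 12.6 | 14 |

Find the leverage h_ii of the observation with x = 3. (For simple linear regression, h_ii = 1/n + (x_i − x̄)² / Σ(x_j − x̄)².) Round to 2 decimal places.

h = 0.30

x̄ = (1 + 2 + 3 + 4)/4 = 2.5
Σ(x − x̄)² = 2.25 + 0.25 + 0.25 + 2.25 = 5
h = 1/4 + (0.5)²/5 = 0.25 + 0.05 = 0.30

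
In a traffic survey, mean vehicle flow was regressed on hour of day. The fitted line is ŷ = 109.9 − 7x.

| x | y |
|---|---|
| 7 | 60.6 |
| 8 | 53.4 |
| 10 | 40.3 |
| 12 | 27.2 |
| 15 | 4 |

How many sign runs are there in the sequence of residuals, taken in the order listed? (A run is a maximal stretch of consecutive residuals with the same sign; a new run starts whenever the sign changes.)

3 runs

x=7: ŷ = 109.9 − 7·7 = 60.9; e = 60.6 − 60.9 = -0.3
x=8: ŷ = 109.9 − 7·8 = 53.9; e = 53.4 − 53.9 = -0.5
x=10: ŷ = 109.9 − 7·10 = 39.9; e = 40.3 − 39.9 = 0.4
x=12: ŷ = 109.9 − 7·12 = 25.9; e = 27.2 − 25.9 = 1.3
x=15: ŷ = 109.9 − 7·15 = 4.9; e = 4 − 4.9 = -0.9
Signs: − − + + −
Runs: −×2, +×2, −×1 → 3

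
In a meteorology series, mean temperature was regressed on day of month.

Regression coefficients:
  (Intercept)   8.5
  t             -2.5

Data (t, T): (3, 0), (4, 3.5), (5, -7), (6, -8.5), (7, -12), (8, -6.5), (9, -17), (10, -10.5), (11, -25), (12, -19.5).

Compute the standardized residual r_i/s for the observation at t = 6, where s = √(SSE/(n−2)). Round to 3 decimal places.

t=3: T̂ = 8.5 − 2.5·3 = 1; r = 0 − 1 = -1
t=4: T̂ = 8.5 − 2.5·4 = -1.5; r = 3.5 − (-1.5) = 5
t=5: T̂ = 8.5 − 2.5·5 = -4; r = -7 − (-4) = -3
t=6: T̂ = 8.5 − 2.5·6 = -6.5; r = -8.5 − (-6.5) = -2
t=7: T̂ = 8.5 − 2.5·7 = -9; r = -12 − (-9) = -3
t=8: T̂ = 8.5 − 2.5·8 = -11.5; r = -6.5 − (-11.5) = 5
t=9: T̂ = 8.5 − 2.5·9 = -14; r = -17 − (-14) = -3
t=10: T̂ = 8.5 − 2.5·10 = -16.5; r = -10.5 − (-16.5) = 6
t=11: T̂ = 8.5 − 2.5·11 = -19; r = -25 − (-19) = -6
t=12: T̂ = 8.5 − 2.5·12 = -21.5; r = -19.5 − (-21.5) = 2
SSE = 1 + 25 + 9 + 4 + 9 + 25 + 9 + 36 + 36 + 4 = 158
s = √(158/8) = 4.4441
r/s = -2 / 4.4441 = -0.450

-0.450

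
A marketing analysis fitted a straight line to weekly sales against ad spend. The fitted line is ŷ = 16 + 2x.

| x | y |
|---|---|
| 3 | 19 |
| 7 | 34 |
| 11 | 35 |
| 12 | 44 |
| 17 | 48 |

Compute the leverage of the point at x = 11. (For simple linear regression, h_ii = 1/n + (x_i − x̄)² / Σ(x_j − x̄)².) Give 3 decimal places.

x̄ = (3 + 7 + 11 + 12 + 17)/5 = 10
Σ(x − x̄)² = 49 + 9 + 1 + 4 + 49 = 112
h = 1/5 + (1)²/112 = 0.2 + 0.00892857 = 0.209

h = 0.209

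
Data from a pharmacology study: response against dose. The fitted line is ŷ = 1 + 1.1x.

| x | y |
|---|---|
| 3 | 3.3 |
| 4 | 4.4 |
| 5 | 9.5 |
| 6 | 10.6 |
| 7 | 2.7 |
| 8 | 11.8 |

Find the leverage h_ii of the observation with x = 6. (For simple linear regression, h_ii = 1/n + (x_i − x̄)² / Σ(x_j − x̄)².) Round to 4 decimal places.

h = 0.1810

x̄ = (3 + 4 + 5 + 6 + 7 + 8)/6 = 5.5
Σ(x − x̄)² = 6.25 + 2.25 + 0.25 + 0.25 + 2.25 + 6.25 = 17.5
h = 1/6 + (0.5)²/17.5 = 0.166667 + 0.0142857 = 0.1810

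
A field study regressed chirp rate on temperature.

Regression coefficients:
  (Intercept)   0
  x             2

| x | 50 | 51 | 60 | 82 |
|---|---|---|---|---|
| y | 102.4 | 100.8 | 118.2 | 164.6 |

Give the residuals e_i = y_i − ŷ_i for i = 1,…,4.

x=50: ŷ = 2·50 = 100; e = 102.4 − 100 = 2.4
x=51: ŷ = 2·51 = 102; e = 100.8 − 102 = -1.2
x=60: ŷ = 2·60 = 120; e = 118.2 − 120 = -1.8
x=82: ŷ = 2·82 = 164; e = 164.6 − 164 = 0.6

2.4, -1.2, -1.8, 0.6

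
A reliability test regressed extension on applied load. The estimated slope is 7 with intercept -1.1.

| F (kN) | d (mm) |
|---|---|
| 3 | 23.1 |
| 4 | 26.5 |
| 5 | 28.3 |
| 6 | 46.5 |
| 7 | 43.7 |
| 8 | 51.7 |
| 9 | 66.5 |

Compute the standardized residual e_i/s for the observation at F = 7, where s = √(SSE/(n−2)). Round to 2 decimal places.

-0.85

F=3: ŷ = -1.1 + 7·3 = 19.9; e = 23.1 − 19.9 = 3.2
F=4: ŷ = -1.1 + 7·4 = 26.9; e = 26.5 − 26.9 = -0.4
F=5: ŷ = -1.1 + 7·5 = 33.9; e = 28.3 − 33.9 = -5.6
F=6: ŷ = -1.1 + 7·6 = 40.9; e = 46.5 − 40.9 = 5.6
F=7: ŷ = -1.1 + 7·7 = 47.9; e = 43.7 − 47.9 = -4.2
F=8: ŷ = -1.1 + 7·8 = 54.9; e = 51.7 − 54.9 = -3.2
F=9: ŷ = -1.1 + 7·9 = 61.9; e = 66.5 − 61.9 = 4.6
SSE = 10.24 + 0.16 + 31.36 + 31.36 + 17.64 + 10.24 + 21.16 = 122.16
s = √(122.16/5) = 4.94287
e/s = -4.2 / 4.94287 = -0.85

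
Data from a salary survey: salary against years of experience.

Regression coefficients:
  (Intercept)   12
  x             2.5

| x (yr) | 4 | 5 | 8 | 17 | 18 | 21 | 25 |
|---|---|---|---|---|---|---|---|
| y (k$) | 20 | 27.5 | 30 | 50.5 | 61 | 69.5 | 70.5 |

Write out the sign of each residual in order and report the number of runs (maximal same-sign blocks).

5 runs

x=4: ŷ = 12 + 2.5·4 = 22; r = 20 − 22 = -2
x=5: ŷ = 12 + 2.5·5 = 24.5; r = 27.5 − 24.5 = 3
x=8: ŷ = 12 + 2.5·8 = 32; r = 30 − 32 = -2
x=17: ŷ = 12 + 2.5·17 = 54.5; r = 50.5 − 54.5 = -4
x=18: ŷ = 12 + 2.5·18 = 57; r = 61 − 57 = 4
x=21: ŷ = 12 + 2.5·21 = 64.5; r = 69.5 − 64.5 = 5
x=25: ŷ = 12 + 2.5·25 = 74.5; r = 70.5 − 74.5 = -4
Signs: − + − − + + −
Runs: −×1, +×1, −×2, +×2, −×1 → 5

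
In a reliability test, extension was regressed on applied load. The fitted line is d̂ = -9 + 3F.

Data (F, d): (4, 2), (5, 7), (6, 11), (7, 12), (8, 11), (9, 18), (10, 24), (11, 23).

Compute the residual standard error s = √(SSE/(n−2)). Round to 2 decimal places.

s = 2.31

F=4: d̂ = -9 + 3·4 = 3; e = 2 − 3 = -1
F=5: d̂ = -9 + 3·5 = 6; e = 7 − 6 = 1
F=6: d̂ = -9 + 3·6 = 9; e = 11 − 9 = 2
F=7: d̂ = -9 + 3·7 = 12; e = 12 − 12 = 0
F=8: d̂ = -9 + 3·8 = 15; e = 11 − 15 = -4
F=9: d̂ = -9 + 3·9 = 18; e = 18 − 18 = 0
F=10: d̂ = -9 + 3·10 = 21; e = 24 − 21 = 3
F=11: d̂ = -9 + 3·11 = 24; e = 23 − 24 = -1
SSE = 1 + 1 + 4 + 0 + 16 + 0 + 9 + 1 = 32
s = √(32/6) = √5.33333 ≈ 2.31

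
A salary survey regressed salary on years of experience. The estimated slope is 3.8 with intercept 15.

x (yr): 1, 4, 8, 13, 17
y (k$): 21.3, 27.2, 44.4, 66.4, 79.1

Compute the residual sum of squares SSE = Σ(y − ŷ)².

x=1: ŷ = 15 + 3.8·1 = 18.8; e = 21.3 − 18.8 = 2.5
x=4: ŷ = 15 + 3.8·4 = 30.2; e = 27.2 − 30.2 = -3
x=8: ŷ = 15 + 3.8·8 = 45.4; e = 44.4 − 45.4 = -1
x=13: ŷ = 15 + 3.8·13 = 64.4; e = 66.4 − 64.4 = 2
x=17: ŷ = 15 + 3.8·17 = 79.6; e = 79.1 − 79.6 = -0.5
SSE = 6.25 + 9 + 1 + 4 + 0.25 = 20.5

SSE = 20.5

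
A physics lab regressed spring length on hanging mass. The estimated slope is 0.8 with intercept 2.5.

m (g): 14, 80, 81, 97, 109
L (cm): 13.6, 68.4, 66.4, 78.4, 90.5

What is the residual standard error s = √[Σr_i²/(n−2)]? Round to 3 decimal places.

m=14: ŷ = 2.5 + 0.8·14 = 13.7; r = 13.6 − 13.7 = -0.1
m=80: ŷ = 2.5 + 0.8·80 = 66.5; r = 68.4 − 66.5 = 1.9
m=81: ŷ = 2.5 + 0.8·81 = 67.3; r = 66.4 − 67.3 = -0.9
m=97: ŷ = 2.5 + 0.8·97 = 80.1; r = 78.4 − 80.1 = -1.7
m=109: ŷ = 2.5 + 0.8·109 = 89.7; r = 90.5 − 89.7 = 0.8
SSE = 0.01 + 3.61 + 0.81 + 2.89 + 0.64 = 7.96
s = √(7.96/3) = √2.65333 ≈ 1.629

s = 1.629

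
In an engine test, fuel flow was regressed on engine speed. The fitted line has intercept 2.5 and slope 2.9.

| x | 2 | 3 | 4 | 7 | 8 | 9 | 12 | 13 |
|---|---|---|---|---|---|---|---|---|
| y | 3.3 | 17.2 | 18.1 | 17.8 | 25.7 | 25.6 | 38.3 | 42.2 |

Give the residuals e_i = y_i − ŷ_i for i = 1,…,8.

-5, 6, 4, -5, 0, -3, 1, 2

x=2: ŷ = 2.5 + 2.9·2 = 8.3; e = 3.3 − 8.3 = -5
x=3: ŷ = 2.5 + 2.9·3 = 11.2; e = 17.2 − 11.2 = 6
x=4: ŷ = 2.5 + 2.9·4 = 14.1; e = 18.1 − 14.1 = 4
x=7: ŷ = 2.5 + 2.9·7 = 22.8; e = 17.8 − 22.8 = -5
x=8: ŷ = 2.5 + 2.9·8 = 25.7; e = 25.7 − 25.7 = 0
x=9: ŷ = 2.5 + 2.9·9 = 28.6; e = 25.6 − 28.6 = -3
x=12: ŷ = 2.5 + 2.9·12 = 37.3; e = 38.3 − 37.3 = 1
x=13: ŷ = 2.5 + 2.9·13 = 40.2; e = 42.2 − 40.2 = 2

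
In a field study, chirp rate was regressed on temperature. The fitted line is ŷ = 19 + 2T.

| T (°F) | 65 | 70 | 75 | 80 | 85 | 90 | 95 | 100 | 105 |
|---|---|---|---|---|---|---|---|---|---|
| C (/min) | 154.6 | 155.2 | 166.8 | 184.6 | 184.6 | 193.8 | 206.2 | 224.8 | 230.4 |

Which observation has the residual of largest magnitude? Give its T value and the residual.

T = 100, r = 5.8

T=65: ŷ = 19 + 2·65 = 149; r = 154.6 − 149 = 5.6
T=70: ŷ = 19 + 2·70 = 159; r = 155.2 − 159 = -3.8
T=75: ŷ = 19 + 2·75 = 169; r = 166.8 − 169 = -2.2
T=80: ŷ = 19 + 2·80 = 179; r = 184.6 − 179 = 5.6
T=85: ŷ = 19 + 2·85 = 189; r = 184.6 − 189 = -4.4
T=90: ŷ = 19 + 2·90 = 199; r = 193.8 − 199 = -5.2
T=95: ŷ = 19 + 2·95 = 209; r = 206.2 − 209 = -2.8
T=100: ŷ = 19 + 2·100 = 219; r = 224.8 − 219 = 5.8
T=105: ŷ = 19 + 2·105 = 229; r = 230.4 − 229 = 1.4
Largest |r| is 5.8 at T = 100, residual 5.8.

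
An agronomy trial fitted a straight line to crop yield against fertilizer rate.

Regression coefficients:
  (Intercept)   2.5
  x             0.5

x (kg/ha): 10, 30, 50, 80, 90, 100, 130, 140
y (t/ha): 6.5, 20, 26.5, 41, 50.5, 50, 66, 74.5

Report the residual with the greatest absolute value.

e = 3

x=10: ŷ = 2.5 + 0.5·10 = 7.5; e = 6.5 − 7.5 = -1
x=30: ŷ = 2.5 + 0.5·30 = 17.5; e = 20 − 17.5 = 2.5
x=50: ŷ = 2.5 + 0.5·50 = 27.5; e = 26.5 − 27.5 = -1
x=80: ŷ = 2.5 + 0.5·80 = 42.5; e = 41 − 42.5 = -1.5
x=90: ŷ = 2.5 + 0.5·90 = 47.5; e = 50.5 − 47.5 = 3
x=100: ŷ = 2.5 + 0.5·100 = 52.5; e = 50 − 52.5 = -2.5
x=130: ŷ = 2.5 + 0.5·130 = 67.5; e = 66 − 67.5 = -1.5
x=140: ŷ = 2.5 + 0.5·140 = 72.5; e = 74.5 − 72.5 = 2
Largest |e| is 3 at x = 90, residual 3.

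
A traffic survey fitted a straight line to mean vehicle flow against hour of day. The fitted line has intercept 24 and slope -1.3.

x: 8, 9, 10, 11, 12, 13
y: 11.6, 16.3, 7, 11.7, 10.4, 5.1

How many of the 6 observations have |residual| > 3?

2

x=8: ŷ = 24 − 1.3·8 = 13.6; r = 11.6 − 13.6 = -2
x=9: ŷ = 24 − 1.3·9 = 12.3; r = 16.3 − 12.3 = 4
x=10: ŷ = 24 − 1.3·10 = 11; r = 7 − 11 = -4
x=11: ŷ = 24 − 1.3·11 = 9.7; r = 11.7 − 9.7 = 2
x=12: ŷ = 24 − 1.3·12 = 8.4; r = 10.4 − 8.4 = 2
x=13: ŷ = 24 − 1.3·13 = 7.1; r = 5.1 − 7.1 = -2
|r| > 3: x=9 (|r|=4), x=10 (|r|=4) → 2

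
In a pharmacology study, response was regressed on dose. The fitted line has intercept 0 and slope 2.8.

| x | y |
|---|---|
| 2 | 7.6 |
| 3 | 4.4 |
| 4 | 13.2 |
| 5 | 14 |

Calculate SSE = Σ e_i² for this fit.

SSE = 24

x=2: ŷ = 2.8·2 = 5.6; e = 7.6 − 5.6 = 2
x=3: ŷ = 2.8·3 = 8.4; e = 4.4 − 8.4 = -4
x=4: ŷ = 2.8·4 = 11.2; e = 13.2 − 11.2 = 2
x=5: ŷ = 2.8·5 = 14; e = 14 − 14 = 0
SSE = 4 + 16 + 4 + 0 = 24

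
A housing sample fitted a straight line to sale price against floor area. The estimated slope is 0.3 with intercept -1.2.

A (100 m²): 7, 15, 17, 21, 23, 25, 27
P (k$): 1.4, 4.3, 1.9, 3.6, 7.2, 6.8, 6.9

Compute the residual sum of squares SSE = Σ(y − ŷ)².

A=7: P̂ = -1.2 + 0.3·7 = 0.9; r = 1.4 − 0.9 = 0.5
A=15: P̂ = -1.2 + 0.3·15 = 3.3; r = 4.3 − 3.3 = 1
A=17: P̂ = -1.2 + 0.3·17 = 3.9; r = 1.9 − 3.9 = -2
A=21: P̂ = -1.2 + 0.3·21 = 5.1; r = 3.6 − 5.1 = -1.5
A=23: P̂ = -1.2 + 0.3·23 = 5.7; r = 7.2 − 5.7 = 1.5
A=25: P̂ = -1.2 + 0.3·25 = 6.3; r = 6.8 − 6.3 = 0.5
A=27: P̂ = -1.2 + 0.3·27 = 6.9; r = 6.9 − 6.9 = 0
SSE = 0.25 + 1 + 4 + 2.25 + 2.25 + 0.25 + 0 = 10

SSE = 10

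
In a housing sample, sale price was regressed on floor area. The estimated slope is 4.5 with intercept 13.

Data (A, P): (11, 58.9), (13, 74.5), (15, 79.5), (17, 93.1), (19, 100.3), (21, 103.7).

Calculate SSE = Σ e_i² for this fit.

A=11: P̂ = 13 + 4.5·11 = 62.5; e = 58.9 − 62.5 = -3.6
A=13: P̂ = 13 + 4.5·13 = 71.5; e = 74.5 − 71.5 = 3
A=15: P̂ = 13 + 4.5·15 = 80.5; e = 79.5 − 80.5 = -1
A=17: P̂ = 13 + 4.5·17 = 89.5; e = 93.1 − 89.5 = 3.6
A=19: P̂ = 13 + 4.5·19 = 98.5; e = 100.3 − 98.5 = 1.8
A=21: P̂ = 13 + 4.5·21 = 107.5; e = 103.7 − 107.5 = -3.8
SSE = 12.96 + 9 + 1 + 12.96 + 3.24 + 14.44 = 53.6

SSE = 53.6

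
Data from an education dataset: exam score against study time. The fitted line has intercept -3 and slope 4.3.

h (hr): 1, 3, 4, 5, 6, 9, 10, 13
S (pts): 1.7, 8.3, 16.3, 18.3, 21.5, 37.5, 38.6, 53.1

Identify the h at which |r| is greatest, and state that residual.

h=1: ŷ = -3 + 4.3·1 = 1.3; r = 1.7 − 1.3 = 0.4
h=3: ŷ = -3 + 4.3·3 = 9.9; r = 8.3 − 9.9 = -1.6
h=4: ŷ = -3 + 4.3·4 = 14.2; r = 16.3 − 14.2 = 2.1
h=5: ŷ = -3 + 4.3·5 = 18.5; r = 18.3 − 18.5 = -0.2
h=6: ŷ = -3 + 4.3·6 = 22.8; r = 21.5 − 22.8 = -1.3
h=9: ŷ = -3 + 4.3·9 = 35.7; r = 37.5 − 35.7 = 1.8
h=10: ŷ = -3 + 4.3·10 = 40; r = 38.6 − 40 = -1.4
h=13: ŷ = -3 + 4.3·13 = 52.9; r = 53.1 − 52.9 = 0.2
Largest |r| is 2.1 at h = 4, residual 2.1.

h = 4, r = 2.1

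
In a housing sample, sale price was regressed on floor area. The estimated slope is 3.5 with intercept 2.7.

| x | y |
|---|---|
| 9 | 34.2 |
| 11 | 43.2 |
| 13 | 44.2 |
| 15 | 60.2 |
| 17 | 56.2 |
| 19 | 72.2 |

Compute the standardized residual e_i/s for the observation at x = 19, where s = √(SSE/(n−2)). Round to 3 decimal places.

0.632

x=9: ŷ = 2.7 + 3.5·9 = 34.2; e = 34.2 − 34.2 = 0
x=11: ŷ = 2.7 + 3.5·11 = 41.2; e = 43.2 − 41.2 = 2
x=13: ŷ = 2.7 + 3.5·13 = 48.2; e = 44.2 − 48.2 = -4
x=15: ŷ = 2.7 + 3.5·15 = 55.2; e = 60.2 − 55.2 = 5
x=17: ŷ = 2.7 + 3.5·17 = 62.2; e = 56.2 − 62.2 = -6
x=19: ŷ = 2.7 + 3.5·19 = 69.2; e = 72.2 − 69.2 = 3
SSE = 0 + 4 + 16 + 25 + 36 + 9 = 90
s = √(90/4) = 4.74342
e/s = 3 / 4.74342 = 0.632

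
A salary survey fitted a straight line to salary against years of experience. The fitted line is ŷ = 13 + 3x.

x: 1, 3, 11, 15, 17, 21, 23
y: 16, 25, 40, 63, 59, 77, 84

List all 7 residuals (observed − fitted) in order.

0, 3, -6, 5, -5, 1, 2

x=1: ŷ = 13 + 3·1 = 16; e = 16 − 16 = 0
x=3: ŷ = 13 + 3·3 = 22; e = 25 − 22 = 3
x=11: ŷ = 13 + 3·11 = 46; e = 40 − 46 = -6
x=15: ŷ = 13 + 3·15 = 58; e = 63 − 58 = 5
x=17: ŷ = 13 + 3·17 = 64; e = 59 − 64 = -5
x=21: ŷ = 13 + 3·21 = 76; e = 77 − 76 = 1
x=23: ŷ = 13 + 3·23 = 82; e = 84 − 82 = 2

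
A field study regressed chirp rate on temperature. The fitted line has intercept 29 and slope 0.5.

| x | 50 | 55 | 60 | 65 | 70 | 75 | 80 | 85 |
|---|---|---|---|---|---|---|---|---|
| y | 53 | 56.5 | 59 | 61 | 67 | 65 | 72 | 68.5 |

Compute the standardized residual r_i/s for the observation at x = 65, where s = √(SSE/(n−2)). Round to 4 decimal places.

x=50: ŷ = 29 + 0.5·50 = 54; r = 53 − 54 = -1
x=55: ŷ = 29 + 0.5·55 = 56.5; r = 56.5 − 56.5 = 0
x=60: ŷ = 29 + 0.5·60 = 59; r = 59 − 59 = 0
x=65: ŷ = 29 + 0.5·65 = 61.5; r = 61 − 61.5 = -0.5
x=70: ŷ = 29 + 0.5·70 = 64; r = 67 − 64 = 3
x=75: ŷ = 29 + 0.5·75 = 66.5; r = 65 − 66.5 = -1.5
x=80: ŷ = 29 + 0.5·80 = 69; r = 72 − 69 = 3
x=85: ŷ = 29 + 0.5·85 = 71.5; r = 68.5 − 71.5 = -3
SSE = 1 + 0 + 0 + 0.25 + 9 + 2.25 + 9 + 9 = 30.5
s = √(30.5/6) = 2.25462
r/s = -0.5 / 2.25462 = -0.2218

-0.2218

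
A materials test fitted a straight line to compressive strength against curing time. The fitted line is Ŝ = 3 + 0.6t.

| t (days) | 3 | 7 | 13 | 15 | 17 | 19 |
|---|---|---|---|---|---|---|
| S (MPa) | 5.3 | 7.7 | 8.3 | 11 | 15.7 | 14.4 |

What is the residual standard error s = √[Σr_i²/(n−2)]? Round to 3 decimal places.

t=3: Ŝ = 3 + 0.6·3 = 4.8; r = 5.3 − 4.8 = 0.5
t=7: Ŝ = 3 + 0.6·7 = 7.2; r = 7.7 − 7.2 = 0.5
t=13: Ŝ = 3 + 0.6·13 = 10.8; r = 8.3 − 10.8 = -2.5
t=15: Ŝ = 3 + 0.6·15 = 12; r = 11 − 12 = -1
t=17: Ŝ = 3 + 0.6·17 = 13.2; r = 15.7 − 13.2 = 2.5
t=19: Ŝ = 3 + 0.6·19 = 14.4; r = 14.4 − 14.4 = 0
SSE = 0.25 + 0.25 + 6.25 + 1 + 6.25 + 0 = 14
s = √(14/4) = √3.5 ≈ 1.871

s = 1.871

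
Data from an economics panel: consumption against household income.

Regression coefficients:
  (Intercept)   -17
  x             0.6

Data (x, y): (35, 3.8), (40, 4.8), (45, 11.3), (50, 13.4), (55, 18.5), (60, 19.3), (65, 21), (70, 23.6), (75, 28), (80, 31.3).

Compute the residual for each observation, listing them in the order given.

x=35: ŷ = -17 + 0.6·35 = 4; e = 3.8 − 4 = -0.2
x=40: ŷ = -17 + 0.6·40 = 7; e = 4.8 − 7 = -2.2
x=45: ŷ = -17 + 0.6·45 = 10; e = 11.3 − 10 = 1.3
x=50: ŷ = -17 + 0.6·50 = 13; e = 13.4 − 13 = 0.4
x=55: ŷ = -17 + 0.6·55 = 16; e = 18.5 − 16 = 2.5
x=60: ŷ = -17 + 0.6·60 = 19; e = 19.3 − 19 = 0.3
x=65: ŷ = -17 + 0.6·65 = 22; e = 21 − 22 = -1
x=70: ŷ = -17 + 0.6·70 = 25; e = 23.6 − 25 = -1.4
x=75: ŷ = -17 + 0.6·75 = 28; e = 28 − 28 = 0
x=80: ŷ = -17 + 0.6·80 = 31; e = 31.3 − 31 = 0.3

-0.2, -2.2, 1.3, 0.4, 2.5, 0.3, -1, -1.4, 0, 0.3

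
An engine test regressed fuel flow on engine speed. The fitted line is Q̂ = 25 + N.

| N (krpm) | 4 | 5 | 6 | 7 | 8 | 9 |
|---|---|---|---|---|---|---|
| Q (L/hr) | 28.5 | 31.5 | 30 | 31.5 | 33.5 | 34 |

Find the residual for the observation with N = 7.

e = -0.5

Q̂ = 25 + 7 = 32
e = 31.5 − 32 = -0.5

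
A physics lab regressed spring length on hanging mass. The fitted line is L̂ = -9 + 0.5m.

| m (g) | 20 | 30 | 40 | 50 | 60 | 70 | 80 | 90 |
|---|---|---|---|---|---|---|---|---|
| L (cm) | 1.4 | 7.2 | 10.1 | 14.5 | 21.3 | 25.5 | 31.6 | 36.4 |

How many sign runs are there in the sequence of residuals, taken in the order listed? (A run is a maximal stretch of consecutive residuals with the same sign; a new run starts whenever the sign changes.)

m=20: L̂ = -9 + 0.5·20 = 1; r = 1.4 − 1 = 0.4
m=30: L̂ = -9 + 0.5·30 = 6; r = 7.2 − 6 = 1.2
m=40: L̂ = -9 + 0.5·40 = 11; r = 10.1 − 11 = -0.9
m=50: L̂ = -9 + 0.5·50 = 16; r = 14.5 − 16 = -1.5
m=60: L̂ = -9 + 0.5·60 = 21; r = 21.3 − 21 = 0.3
m=70: L̂ = -9 + 0.5·70 = 26; r = 25.5 − 26 = -0.5
m=80: L̂ = -9 + 0.5·80 = 31; r = 31.6 − 31 = 0.6
m=90: L̂ = -9 + 0.5·90 = 36; r = 36.4 − 36 = 0.4
Signs: + + − − + − + +
Runs: +×2, −×2, +×1, −×1, +×2 → 5

5 runs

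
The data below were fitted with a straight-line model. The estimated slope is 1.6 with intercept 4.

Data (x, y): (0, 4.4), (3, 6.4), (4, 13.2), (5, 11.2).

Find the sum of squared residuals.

SSE = 14.4

x=0: ŷ = 4 + 1.6·0 = 4; e = 4.4 − 4 = 0.4
x=3: ŷ = 4 + 1.6·3 = 8.8; e = 6.4 − 8.8 = -2.4
x=4: ŷ = 4 + 1.6·4 = 10.4; e = 13.2 − 10.4 = 2.8
x=5: ŷ = 4 + 1.6·5 = 12; e = 11.2 − 12 = -0.8
SSE = 0.16 + 5.76 + 7.84 + 0.64 = 14.4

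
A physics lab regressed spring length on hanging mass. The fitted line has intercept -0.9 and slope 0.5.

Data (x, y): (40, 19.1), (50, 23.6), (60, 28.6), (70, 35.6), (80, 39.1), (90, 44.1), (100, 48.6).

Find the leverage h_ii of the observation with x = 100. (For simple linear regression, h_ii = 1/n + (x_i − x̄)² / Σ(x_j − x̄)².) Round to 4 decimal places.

x̄ = (40 + 50 + 60 + 70 + 80 + 90 + 100)/7 = 70
Σ(x − x̄)² = 900 + 400 + 100 + 0 + 100 + 400 + 900 = 2800
h = 1/7 + (30)²/2800 = 0.142857 + 0.321429 = 0.4643

h = 0.4643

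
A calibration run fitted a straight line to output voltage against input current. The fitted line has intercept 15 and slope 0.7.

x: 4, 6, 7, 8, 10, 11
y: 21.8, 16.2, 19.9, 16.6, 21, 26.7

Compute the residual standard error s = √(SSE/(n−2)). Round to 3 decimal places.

s = 3.808

x=4: ŷ = 15 + 0.7·4 = 17.8; r = 21.8 − 17.8 = 4
x=6: ŷ = 15 + 0.7·6 = 19.2; r = 16.2 − 19.2 = -3
x=7: ŷ = 15 + 0.7·7 = 19.9; r = 19.9 − 19.9 = 0
x=8: ŷ = 15 + 0.7·8 = 20.6; r = 16.6 − 20.6 = -4
x=10: ŷ = 15 + 0.7·10 = 22; r = 21 − 22 = -1
x=11: ŷ = 15 + 0.7·11 = 22.7; r = 26.7 − 22.7 = 4
SSE = 16 + 9 + 0 + 16 + 1 + 16 = 58
s = √(58/4) = √14.5 ≈ 3.808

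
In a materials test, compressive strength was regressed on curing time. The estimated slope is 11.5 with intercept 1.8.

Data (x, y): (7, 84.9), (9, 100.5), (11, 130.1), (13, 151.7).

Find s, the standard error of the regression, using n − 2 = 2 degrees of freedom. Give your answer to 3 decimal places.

s = 4.074

x=7: ŷ = 1.8 + 11.5·7 = 82.3; e = 84.9 − 82.3 = 2.6
x=9: ŷ = 1.8 + 11.5·9 = 105.3; e = 100.5 − 105.3 = -4.8
x=11: ŷ = 1.8 + 11.5·11 = 128.3; e = 130.1 − 128.3 = 1.8
x=13: ŷ = 1.8 + 11.5·13 = 151.3; e = 151.7 − 151.3 = 0.4
SSE = 6.76 + 23.04 + 3.24 + 0.16 = 33.2
s = √(33.2/2) = √16.6 ≈ 4.074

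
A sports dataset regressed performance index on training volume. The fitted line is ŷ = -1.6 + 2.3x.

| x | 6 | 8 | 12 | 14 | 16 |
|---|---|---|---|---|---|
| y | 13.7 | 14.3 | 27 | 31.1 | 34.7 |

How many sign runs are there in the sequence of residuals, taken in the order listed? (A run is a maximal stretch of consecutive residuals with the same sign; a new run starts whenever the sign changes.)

4 runs

x=6: ŷ = -1.6 + 2.3·6 = 12.2; r = 13.7 − 12.2 = 1.5
x=8: ŷ = -1.6 + 2.3·8 = 16.8; r = 14.3 − 16.8 = -2.5
x=12: ŷ = -1.6 + 2.3·12 = 26; r = 27 − 26 = 1
x=14: ŷ = -1.6 + 2.3·14 = 30.6; r = 31.1 − 30.6 = 0.5
x=16: ŷ = -1.6 + 2.3·16 = 35.2; r = 34.7 − 35.2 = -0.5
Signs: + − + + −
Runs: +×1, −×1, +×2, −×1 → 4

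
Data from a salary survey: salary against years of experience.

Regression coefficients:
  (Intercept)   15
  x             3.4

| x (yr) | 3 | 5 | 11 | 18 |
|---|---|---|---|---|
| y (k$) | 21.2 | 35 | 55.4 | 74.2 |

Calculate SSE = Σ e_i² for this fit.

SSE = 38

x=3: ŷ = 15 + 3.4·3 = 25.2; e = 21.2 − 25.2 = -4
x=5: ŷ = 15 + 3.4·5 = 32; e = 35 − 32 = 3
x=11: ŷ = 15 + 3.4·11 = 52.4; e = 55.4 − 52.4 = 3
x=18: ŷ = 15 + 3.4·18 = 76.2; e = 74.2 − 76.2 = -2
SSE = 16 + 9 + 9 + 4 = 38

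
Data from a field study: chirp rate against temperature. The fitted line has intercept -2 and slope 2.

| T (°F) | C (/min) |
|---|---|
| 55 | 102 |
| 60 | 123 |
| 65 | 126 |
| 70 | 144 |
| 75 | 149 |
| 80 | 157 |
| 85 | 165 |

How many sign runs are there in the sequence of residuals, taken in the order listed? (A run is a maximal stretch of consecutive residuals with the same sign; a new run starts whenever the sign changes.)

T=55: Ĉ = -2 + 2·55 = 108; r = 102 − 108 = -6
T=60: Ĉ = -2 + 2·60 = 118; r = 123 − 118 = 5
T=65: Ĉ = -2 + 2·65 = 128; r = 126 − 128 = -2
T=70: Ĉ = -2 + 2·70 = 138; r = 144 − 138 = 6
T=75: Ĉ = -2 + 2·75 = 148; r = 149 − 148 = 1
T=80: Ĉ = -2 + 2·80 = 158; r = 157 − 158 = -1
T=85: Ĉ = -2 + 2·85 = 168; r = 165 − 168 = -3
Signs: − + − + + − −
Runs: −×1, +×1, −×1, +×2, −×2 → 5

5 runs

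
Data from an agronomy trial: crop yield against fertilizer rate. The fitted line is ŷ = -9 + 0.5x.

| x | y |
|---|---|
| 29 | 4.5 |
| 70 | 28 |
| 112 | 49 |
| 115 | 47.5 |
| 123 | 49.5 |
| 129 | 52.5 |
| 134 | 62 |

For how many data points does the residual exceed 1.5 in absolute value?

x=29: ŷ = -9 + 0.5·29 = 5.5; r = 4.5 − 5.5 = -1
x=70: ŷ = -9 + 0.5·70 = 26; r = 28 − 26 = 2
x=112: ŷ = -9 + 0.5·112 = 47; r = 49 − 47 = 2
x=115: ŷ = -9 + 0.5·115 = 48.5; r = 47.5 − 48.5 = -1
x=123: ŷ = -9 + 0.5·123 = 52.5; r = 49.5 − 52.5 = -3
x=129: ŷ = -9 + 0.5·129 = 55.5; r = 52.5 − 55.5 = -3
x=134: ŷ = -9 + 0.5·134 = 58; r = 62 − 58 = 4
|r| > 1.5: x=70 (|r|=2), x=112 (|r|=2), x=123 (|r|=3), x=129 (|r|=3), x=134 (|r|=4) → 5

5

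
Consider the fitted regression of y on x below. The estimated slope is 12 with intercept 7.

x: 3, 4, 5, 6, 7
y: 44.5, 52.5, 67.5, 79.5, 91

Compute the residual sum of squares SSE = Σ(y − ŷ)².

x=3: ŷ = 7 + 12·3 = 43; e = 44.5 − 43 = 1.5
x=4: ŷ = 7 + 12·4 = 55; e = 52.5 − 55 = -2.5
x=5: ŷ = 7 + 12·5 = 67; e = 67.5 − 67 = 0.5
x=6: ŷ = 7 + 12·6 = 79; e = 79.5 − 79 = 0.5
x=7: ŷ = 7 + 12·7 = 91; e = 91 − 91 = 0
SSE = 2.25 + 6.25 + 0.25 + 0.25 + 0 = 9

SSE = 9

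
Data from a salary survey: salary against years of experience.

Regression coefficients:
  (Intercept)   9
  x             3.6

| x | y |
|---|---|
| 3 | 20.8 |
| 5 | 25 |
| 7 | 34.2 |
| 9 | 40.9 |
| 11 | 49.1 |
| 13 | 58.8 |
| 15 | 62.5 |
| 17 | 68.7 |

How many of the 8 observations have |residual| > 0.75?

x=3: ŷ = 9 + 3.6·3 = 19.8; r = 20.8 − 19.8 = 1
x=5: ŷ = 9 + 3.6·5 = 27; r = 25 − 27 = -2
x=7: ŷ = 9 + 3.6·7 = 34.2; r = 34.2 − 34.2 = 0
x=9: ŷ = 9 + 3.6·9 = 41.4; r = 40.9 − 41.4 = -0.5
x=11: ŷ = 9 + 3.6·11 = 48.6; r = 49.1 − 48.6 = 0.5
x=13: ŷ = 9 + 3.6·13 = 55.8; r = 58.8 − 55.8 = 3
x=15: ŷ = 9 + 3.6·15 = 63; r = 62.5 − 63 = -0.5
x=17: ŷ = 9 + 3.6·17 = 70.2; r = 68.7 − 70.2 = -1.5
|r| > 0.75: x=3 (|r|=1), x=5 (|r|=2), x=13 (|r|=3), x=17 (|r|=1.5) → 4

4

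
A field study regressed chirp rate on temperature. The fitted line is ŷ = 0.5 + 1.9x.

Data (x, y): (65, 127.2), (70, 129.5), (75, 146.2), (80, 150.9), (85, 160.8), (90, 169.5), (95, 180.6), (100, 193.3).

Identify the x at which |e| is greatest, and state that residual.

x=65: ŷ = 0.5 + 1.9·65 = 124; e = 127.2 − 124 = 3.2
x=70: ŷ = 0.5 + 1.9·70 = 133.5; e = 129.5 − 133.5 = -4
x=75: ŷ = 0.5 + 1.9·75 = 143; e = 146.2 − 143 = 3.2
x=80: ŷ = 0.5 + 1.9·80 = 152.5; e = 150.9 − 152.5 = -1.6
x=85: ŷ = 0.5 + 1.9·85 = 162; e = 160.8 − 162 = -1.2
x=90: ŷ = 0.5 + 1.9·90 = 171.5; e = 169.5 − 171.5 = -2
x=95: ŷ = 0.5 + 1.9·95 = 181; e = 180.6 − 181 = -0.4
x=100: ŷ = 0.5 + 1.9·100 = 190.5; e = 193.3 − 190.5 = 2.8
Largest |e| is 4 at x = 70, residual -4.

x = 70, e = -4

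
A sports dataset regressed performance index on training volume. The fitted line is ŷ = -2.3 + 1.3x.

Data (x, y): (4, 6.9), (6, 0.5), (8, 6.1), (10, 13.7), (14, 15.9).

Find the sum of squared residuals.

SSE = 54

x=4: ŷ = -2.3 + 1.3·4 = 2.9; r = 6.9 − 2.9 = 4
x=6: ŷ = -2.3 + 1.3·6 = 5.5; r = 0.5 − 5.5 = -5
x=8: ŷ = -2.3 + 1.3·8 = 8.1; r = 6.1 − 8.1 = -2
x=10: ŷ = -2.3 + 1.3·10 = 10.7; r = 13.7 − 10.7 = 3
x=14: ŷ = -2.3 + 1.3·14 = 15.9; r = 15.9 − 15.9 = 0
SSE = 16 + 25 + 4 + 9 + 0 = 54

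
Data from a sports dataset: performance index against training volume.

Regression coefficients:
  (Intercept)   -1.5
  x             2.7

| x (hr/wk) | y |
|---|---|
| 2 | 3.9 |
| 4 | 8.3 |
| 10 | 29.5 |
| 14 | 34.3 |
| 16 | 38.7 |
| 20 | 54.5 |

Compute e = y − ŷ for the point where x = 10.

e = 4

ŷ = -1.5 + 2.7·10 = 25.5
e = 29.5 − 25.5 = 4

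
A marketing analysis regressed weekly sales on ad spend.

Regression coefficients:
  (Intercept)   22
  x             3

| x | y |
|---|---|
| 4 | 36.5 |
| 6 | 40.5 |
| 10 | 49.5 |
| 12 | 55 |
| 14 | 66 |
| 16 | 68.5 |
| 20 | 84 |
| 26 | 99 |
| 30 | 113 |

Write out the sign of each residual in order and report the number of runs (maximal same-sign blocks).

7 runs

x=4: ŷ = 22 + 3·4 = 34; e = 36.5 − 34 = 2.5
x=6: ŷ = 22 + 3·6 = 40; e = 40.5 − 40 = 0.5
x=10: ŷ = 22 + 3·10 = 52; e = 49.5 − 52 = -2.5
x=12: ŷ = 22 + 3·12 = 58; e = 55 − 58 = -3
x=14: ŷ = 22 + 3·14 = 64; e = 66 − 64 = 2
x=16: ŷ = 22 + 3·16 = 70; e = 68.5 − 70 = -1.5
x=20: ŷ = 22 + 3·20 = 82; e = 84 − 82 = 2
x=26: ŷ = 22 + 3·26 = 100; e = 99 − 100 = -1
x=30: ŷ = 22 + 3·30 = 112; e = 113 − 112 = 1
Signs: + + − − + − + − +
Runs: +×2, −×2, +×1, −×1, +×1, −×1, +×1 → 7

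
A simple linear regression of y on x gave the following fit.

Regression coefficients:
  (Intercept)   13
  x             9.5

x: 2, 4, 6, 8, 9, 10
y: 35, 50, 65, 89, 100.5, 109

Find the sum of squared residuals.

x=2: ŷ = 13 + 9.5·2 = 32; e = 35 − 32 = 3
x=4: ŷ = 13 + 9.5·4 = 51; e = 50 − 51 = -1
x=6: ŷ = 13 + 9.5·6 = 70; e = 65 − 70 = -5
x=8: ŷ = 13 + 9.5·8 = 89; e = 89 − 89 = 0
x=9: ŷ = 13 + 9.5·9 = 98.5; e = 100.5 − 98.5 = 2
x=10: ŷ = 13 + 9.5·10 = 108; e = 109 − 108 = 1
SSE = 9 + 1 + 25 + 0 + 4 + 1 = 40

SSE = 40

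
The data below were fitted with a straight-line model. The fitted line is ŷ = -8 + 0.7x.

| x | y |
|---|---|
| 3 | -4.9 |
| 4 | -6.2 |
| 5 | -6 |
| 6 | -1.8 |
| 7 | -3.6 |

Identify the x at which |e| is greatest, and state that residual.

x = 6, e = 2

x=3: ŷ = -8 + 0.7·3 = -5.9; e = -4.9 − (-5.9) = 1
x=4: ŷ = -8 + 0.7·4 = -5.2; e = -6.2 − (-5.2) = -1
x=5: ŷ = -8 + 0.7·5 = -4.5; e = -6 − (-4.5) = -1.5
x=6: ŷ = -8 + 0.7·6 = -3.8; e = -1.8 − (-3.8) = 2
x=7: ŷ = -8 + 0.7·7 = -3.1; e = -3.6 − (-3.1) = -0.5
Largest |e| is 2 at x = 6, residual 2.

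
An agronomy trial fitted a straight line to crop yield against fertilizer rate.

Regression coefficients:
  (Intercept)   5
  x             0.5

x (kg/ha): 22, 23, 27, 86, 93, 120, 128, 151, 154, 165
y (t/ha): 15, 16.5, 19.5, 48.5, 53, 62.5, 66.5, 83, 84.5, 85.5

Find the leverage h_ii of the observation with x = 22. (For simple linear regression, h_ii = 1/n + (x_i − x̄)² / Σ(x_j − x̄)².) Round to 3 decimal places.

x̄ = (22 + 23 + 27 + 86 + 93 + 120 + 128 + 151 + 154 + 165)/10 = 96.9
Σ(x − x̄)² = 5610.01 + 5461.21 + 4886.01 + 118.81 + 15.21 + 533.61 + 967.21 + 2926.81 + 3260.41 + 4637.61 = 28416.9
h = 1/10 + (-74.9)²/28416.9 = 0.1 + 0.197418 = 0.297

h = 0.297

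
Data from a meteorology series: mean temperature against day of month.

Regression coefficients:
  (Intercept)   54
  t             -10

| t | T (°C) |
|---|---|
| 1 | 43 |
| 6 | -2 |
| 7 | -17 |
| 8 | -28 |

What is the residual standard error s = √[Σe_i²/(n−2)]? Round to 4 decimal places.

t=1: T̂ = 54 − 10·1 = 44; e = 43 − 44 = -1
t=6: T̂ = 54 − 10·6 = -6; e = -2 − (-6) = 4
t=7: T̂ = 54 − 10·7 = -16; e = -17 − (-16) = -1
t=8: T̂ = 54 − 10·8 = -26; e = -28 − (-26) = -2
SSE = 1 + 16 + 1 + 4 = 22
s = √(22/2) = √11 ≈ 3.3166

s = 3.3166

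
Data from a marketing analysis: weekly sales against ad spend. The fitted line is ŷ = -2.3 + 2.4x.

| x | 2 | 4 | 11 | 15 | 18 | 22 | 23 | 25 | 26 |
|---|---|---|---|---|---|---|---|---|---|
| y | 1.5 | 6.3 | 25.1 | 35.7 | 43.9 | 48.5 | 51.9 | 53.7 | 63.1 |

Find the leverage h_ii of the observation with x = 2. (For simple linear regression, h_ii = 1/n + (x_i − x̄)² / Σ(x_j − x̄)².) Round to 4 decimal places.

x̄ = (2 + 4 + 11 + 15 + 18 + 22 + 23 + 25 + 26)/9 = 16.2222
Σ(x − x̄)² = 202.272 + 149.383 + 27.2716 + 1.49383 + 3.16049 + 33.3827 + 45.9383 + 77.0494 + 95.6049 = 635.556
h = 1/9 + (-14.2222)²/635.556 = 0.111111 + 0.31826 = 0.4294

h = 0.4294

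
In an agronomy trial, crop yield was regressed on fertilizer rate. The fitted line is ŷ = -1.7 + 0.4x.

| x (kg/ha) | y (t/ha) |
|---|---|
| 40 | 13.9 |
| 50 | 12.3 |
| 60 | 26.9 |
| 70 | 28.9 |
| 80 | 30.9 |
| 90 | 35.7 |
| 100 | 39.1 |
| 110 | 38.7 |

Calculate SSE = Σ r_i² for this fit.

SSE = 80

x=40: ŷ = -1.7 + 0.4·40 = 14.3; r = 13.9 − 14.3 = -0.4
x=50: ŷ = -1.7 + 0.4·50 = 18.3; r = 12.3 − 18.3 = -6
x=60: ŷ = -1.7 + 0.4·60 = 22.3; r = 26.9 − 22.3 = 4.6
x=70: ŷ = -1.7 + 0.4·70 = 26.3; r = 28.9 − 26.3 = 2.6
x=80: ŷ = -1.7 + 0.4·80 = 30.3; r = 30.9 − 30.3 = 0.6
x=90: ŷ = -1.7 + 0.4·90 = 34.3; r = 35.7 − 34.3 = 1.4
x=100: ŷ = -1.7 + 0.4·100 = 38.3; r = 39.1 − 38.3 = 0.8
x=110: ŷ = -1.7 + 0.4·110 = 42.3; r = 38.7 − 42.3 = -3.6
SSE = 0.16 + 36 + 21.16 + 6.76 + 0.36 + 1.96 + 0.64 + 12.96 = 80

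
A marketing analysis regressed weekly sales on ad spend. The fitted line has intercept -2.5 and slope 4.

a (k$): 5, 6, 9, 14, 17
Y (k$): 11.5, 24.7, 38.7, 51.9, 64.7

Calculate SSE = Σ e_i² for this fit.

a=5: ŷ = -2.5 + 4·5 = 17.5; e = 11.5 − 17.5 = -6
a=6: ŷ = -2.5 + 4·6 = 21.5; e = 24.7 − 21.5 = 3.2
a=9: ŷ = -2.5 + 4·9 = 33.5; e = 38.7 − 33.5 = 5.2
a=14: ŷ = -2.5 + 4·14 = 53.5; e = 51.9 − 53.5 = -1.6
a=17: ŷ = -2.5 + 4·17 = 65.5; e = 64.7 − 65.5 = -0.8
SSE = 36 + 10.24 + 27.04 + 2.56 + 0.64 = 76.48

SSE = 76.48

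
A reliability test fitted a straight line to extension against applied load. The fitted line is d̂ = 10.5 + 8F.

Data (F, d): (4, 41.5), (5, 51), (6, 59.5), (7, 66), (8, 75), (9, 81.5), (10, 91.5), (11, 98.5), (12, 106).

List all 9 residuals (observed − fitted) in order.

-1, 0.5, 1, -0.5, 0.5, -1, 1, 0, -0.5

F=4: d̂ = 10.5 + 8·4 = 42.5; r = 41.5 − 42.5 = -1
F=5: d̂ = 10.5 + 8·5 = 50.5; r = 51 − 50.5 = 0.5
F=6: d̂ = 10.5 + 8·6 = 58.5; r = 59.5 − 58.5 = 1
F=7: d̂ = 10.5 + 8·7 = 66.5; r = 66 − 66.5 = -0.5
F=8: d̂ = 10.5 + 8·8 = 74.5; r = 75 − 74.5 = 0.5
F=9: d̂ = 10.5 + 8·9 = 82.5; r = 81.5 − 82.5 = -1
F=10: d̂ = 10.5 + 8·10 = 90.5; r = 91.5 − 90.5 = 1
F=11: d̂ = 10.5 + 8·11 = 98.5; r = 98.5 − 98.5 = 0
F=12: d̂ = 10.5 + 8·12 = 106.5; r = 106 − 106.5 = -0.5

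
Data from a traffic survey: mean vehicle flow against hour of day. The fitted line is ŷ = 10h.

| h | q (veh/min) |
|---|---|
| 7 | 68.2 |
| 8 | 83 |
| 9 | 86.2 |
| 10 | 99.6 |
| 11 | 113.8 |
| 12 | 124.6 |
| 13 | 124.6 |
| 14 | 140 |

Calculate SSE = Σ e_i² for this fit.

SSE = 91.6

h=7: ŷ = 10·7 = 70; e = 68.2 − 70 = -1.8
h=8: ŷ = 10·8 = 80; e = 83 − 80 = 3
h=9: ŷ = 10·9 = 90; e = 86.2 − 90 = -3.8
h=10: ŷ = 10·10 = 100; e = 99.6 − 100 = -0.4
h=11: ŷ = 10·11 = 110; e = 113.8 − 110 = 3.8
h=12: ŷ = 10·12 = 120; e = 124.6 − 120 = 4.6
h=13: ŷ = 10·13 = 130; e = 124.6 − 130 = -5.4
h=14: ŷ = 10·14 = 140; e = 140 − 140 = 0
SSE = 3.24 + 9 + 14.44 + 0.16 + 14.44 + 21.16 + 29.16 + 0 = 91.6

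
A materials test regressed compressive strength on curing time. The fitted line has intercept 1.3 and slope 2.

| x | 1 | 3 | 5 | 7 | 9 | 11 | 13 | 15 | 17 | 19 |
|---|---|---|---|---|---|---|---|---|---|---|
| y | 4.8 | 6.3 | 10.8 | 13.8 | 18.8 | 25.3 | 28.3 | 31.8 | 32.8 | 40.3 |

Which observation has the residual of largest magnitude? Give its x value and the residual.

x = 17, e = -2.5

x=1: ŷ = 1.3 + 2·1 = 3.3; e = 4.8 − 3.3 = 1.5
x=3: ŷ = 1.3 + 2·3 = 7.3; e = 6.3 − 7.3 = -1
x=5: ŷ = 1.3 + 2·5 = 11.3; e = 10.8 − 11.3 = -0.5
x=7: ŷ = 1.3 + 2·7 = 15.3; e = 13.8 − 15.3 = -1.5
x=9: ŷ = 1.3 + 2·9 = 19.3; e = 18.8 − 19.3 = -0.5
x=11: ŷ = 1.3 + 2·11 = 23.3; e = 25.3 − 23.3 = 2
x=13: ŷ = 1.3 + 2·13 = 27.3; e = 28.3 − 27.3 = 1
x=15: ŷ = 1.3 + 2·15 = 31.3; e = 31.8 − 31.3 = 0.5
x=17: ŷ = 1.3 + 2·17 = 35.3; e = 32.8 − 35.3 = -2.5
x=19: ŷ = 1.3 + 2·19 = 39.3; e = 40.3 − 39.3 = 1
Largest |e| is 2.5 at x = 17, residual -2.5.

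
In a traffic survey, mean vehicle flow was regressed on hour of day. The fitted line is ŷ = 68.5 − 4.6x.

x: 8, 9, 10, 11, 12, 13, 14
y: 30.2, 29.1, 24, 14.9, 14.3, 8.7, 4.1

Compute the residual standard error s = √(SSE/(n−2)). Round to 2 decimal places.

x=8: ŷ = 68.5 − 4.6·8 = 31.7; e = 30.2 − 31.7 = -1.5
x=9: ŷ = 68.5 − 4.6·9 = 27.1; e = 29.1 − 27.1 = 2
x=10: ŷ = 68.5 − 4.6·10 = 22.5; e = 24 − 22.5 = 1.5
x=11: ŷ = 68.5 − 4.6·11 = 17.9; e = 14.9 − 17.9 = -3
x=12: ŷ = 68.5 − 4.6·12 = 13.3; e = 14.3 − 13.3 = 1
x=13: ŷ = 68.5 − 4.6·13 = 8.7; e = 8.7 − 8.7 = 0
x=14: ŷ = 68.5 − 4.6·14 = 4.1; e = 4.1 − 4.1 = 0
SSE = 2.25 + 4 + 2.25 + 9 + 1 + 0 + 0 = 18.5
s = √(18.5/5) = √3.7 ≈ 1.92

s = 1.92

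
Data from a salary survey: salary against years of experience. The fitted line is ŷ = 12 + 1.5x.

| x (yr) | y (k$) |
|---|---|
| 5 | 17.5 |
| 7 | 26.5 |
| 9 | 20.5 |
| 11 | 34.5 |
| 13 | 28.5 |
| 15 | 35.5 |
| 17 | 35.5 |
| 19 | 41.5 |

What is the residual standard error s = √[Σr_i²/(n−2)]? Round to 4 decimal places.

s = 4.0000

x=5: ŷ = 12 + 1.5·5 = 19.5; r = 17.5 − 19.5 = -2
x=7: ŷ = 12 + 1.5·7 = 22.5; r = 26.5 − 22.5 = 4
x=9: ŷ = 12 + 1.5·9 = 25.5; r = 20.5 − 25.5 = -5
x=11: ŷ = 12 + 1.5·11 = 28.5; r = 34.5 − 28.5 = 6
x=13: ŷ = 12 + 1.5·13 = 31.5; r = 28.5 − 31.5 = -3
x=15: ŷ = 12 + 1.5·15 = 34.5; r = 35.5 − 34.5 = 1
x=17: ŷ = 12 + 1.5·17 = 37.5; r = 35.5 − 37.5 = -2
x=19: ŷ = 12 + 1.5·19 = 40.5; r = 41.5 − 40.5 = 1
SSE = 4 + 16 + 25 + 36 + 9 + 1 + 4 + 1 = 96
s = √(96/6) = √16 ≈ 4.0000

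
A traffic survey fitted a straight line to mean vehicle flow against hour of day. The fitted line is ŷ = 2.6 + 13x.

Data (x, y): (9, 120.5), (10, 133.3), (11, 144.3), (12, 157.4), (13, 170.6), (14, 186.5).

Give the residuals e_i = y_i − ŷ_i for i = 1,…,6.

0.9, 0.7, -1.3, -1.2, -1, 1.9

x=9: ŷ = 2.6 + 13·9 = 119.6; e = 120.5 − 119.6 = 0.9
x=10: ŷ = 2.6 + 13·10 = 132.6; e = 133.3 − 132.6 = 0.7
x=11: ŷ = 2.6 + 13·11 = 145.6; e = 144.3 − 145.6 = -1.3
x=12: ŷ = 2.6 + 13·12 = 158.6; e = 157.4 − 158.6 = -1.2
x=13: ŷ = 2.6 + 13·13 = 171.6; e = 170.6 − 171.6 = -1
x=14: ŷ = 2.6 + 13·14 = 184.6; e = 186.5 − 184.6 = 1.9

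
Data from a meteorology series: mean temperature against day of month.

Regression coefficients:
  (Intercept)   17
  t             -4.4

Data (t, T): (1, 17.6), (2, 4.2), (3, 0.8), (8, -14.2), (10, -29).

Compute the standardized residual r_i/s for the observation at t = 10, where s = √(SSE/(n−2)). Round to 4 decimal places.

-0.4140

t=1: T̂ = 17 − 4.4·1 = 12.6; r = 17.6 − 12.6 = 5
t=2: T̂ = 17 − 4.4·2 = 8.2; r = 4.2 − 8.2 = -4
t=3: T̂ = 17 − 4.4·3 = 3.8; r = 0.8 − 3.8 = -3
t=8: T̂ = 17 − 4.4·8 = -18.2; r = -14.2 − (-18.2) = 4
t=10: T̂ = 17 − 4.4·10 = -27; r = -29 − (-27) = -2
SSE = 25 + 16 + 9 + 16 + 4 = 70
s = √(70/3) = 4.83046
r/s = -2 / 4.83046 = -0.4140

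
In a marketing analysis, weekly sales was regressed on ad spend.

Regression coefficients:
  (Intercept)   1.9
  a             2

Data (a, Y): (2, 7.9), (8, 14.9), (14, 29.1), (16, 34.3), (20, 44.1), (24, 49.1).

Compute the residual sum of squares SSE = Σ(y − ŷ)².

a=2: ŷ = 1.9 + 2·2 = 5.9; e = 7.9 − 5.9 = 2
a=8: ŷ = 1.9 + 2·8 = 17.9; e = 14.9 − 17.9 = -3
a=14: ŷ = 1.9 + 2·14 = 29.9; e = 29.1 − 29.9 = -0.8
a=16: ŷ = 1.9 + 2·16 = 33.9; e = 34.3 − 33.9 = 0.4
a=20: ŷ = 1.9 + 2·20 = 41.9; e = 44.1 − 41.9 = 2.2
a=24: ŷ = 1.9 + 2·24 = 49.9; e = 49.1 − 49.9 = -0.8
SSE = 4 + 9 + 0.64 + 0.16 + 4.84 + 0.64 = 19.28

SSE = 19.28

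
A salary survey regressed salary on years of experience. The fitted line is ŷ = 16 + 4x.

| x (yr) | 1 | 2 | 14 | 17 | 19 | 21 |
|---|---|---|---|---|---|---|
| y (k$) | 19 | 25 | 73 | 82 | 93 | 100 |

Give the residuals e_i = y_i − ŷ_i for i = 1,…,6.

x=1: ŷ = 16 + 4·1 = 20; e = 19 − 20 = -1
x=2: ŷ = 16 + 4·2 = 24; e = 25 − 24 = 1
x=14: ŷ = 16 + 4·14 = 72; e = 73 − 72 = 1
x=17: ŷ = 16 + 4·17 = 84; e = 82 − 84 = -2
x=19: ŷ = 16 + 4·19 = 92; e = 93 − 92 = 1
x=21: ŷ = 16 + 4·21 = 100; e = 100 − 100 = 0

-1, 1, 1, -2, 1, 0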